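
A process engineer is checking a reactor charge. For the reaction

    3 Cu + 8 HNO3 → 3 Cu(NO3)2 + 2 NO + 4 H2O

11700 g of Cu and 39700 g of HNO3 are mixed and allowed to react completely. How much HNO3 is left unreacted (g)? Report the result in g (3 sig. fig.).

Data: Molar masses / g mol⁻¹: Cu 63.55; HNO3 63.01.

n(Cu) = 11700 / 63.55 = 184.1 mol
n(HNO3) = 39700 / 63.01 = 630.1 mol
n/ν for Cu = 184.1/3 = 61.37
n/ν for HNO3 = 630.1/8 = 78.76
Smallest n/ν is Cu → limiting reagent.
HNO3 consumed = (8/3) × 184.1 = 490.9 mol
HNO3 remaining = 630.1 − 490.9 = 139.2 mol
mass = 139.2 × 63.01 = 8771 g

8770 g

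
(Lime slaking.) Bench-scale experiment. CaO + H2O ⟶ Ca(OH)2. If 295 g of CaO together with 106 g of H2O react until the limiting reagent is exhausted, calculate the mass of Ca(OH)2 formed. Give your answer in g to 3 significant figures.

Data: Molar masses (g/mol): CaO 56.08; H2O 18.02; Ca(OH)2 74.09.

n(CaO) = 295.0 / 56.08 = 5.260 mol
n(H2O) = 106.0 / 18.02 = 5.882 mol
n/ν for CaO = 5.260/1 = 5.260
n/ν for H2O = 5.882/1 = 5.882
Smallest n/ν is CaO → limiting reagent.
n(Ca(OH)2) = (1/1) × 5.260 = 5.260 mol
mass = 5.260 × 74.09 = 389.7 g

390 g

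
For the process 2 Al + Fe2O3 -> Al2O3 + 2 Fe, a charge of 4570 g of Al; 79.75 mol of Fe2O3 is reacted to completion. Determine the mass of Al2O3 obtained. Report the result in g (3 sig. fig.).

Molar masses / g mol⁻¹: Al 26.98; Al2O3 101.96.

n(Al) = 4570 / 26.98 = 169.4 mol
n(Fe2O3) = 79.75 mol
n/ν for Al = 169.4/2 = 84.70
n/ν for Fe2O3 = 79.75/1 = 79.75
Smallest n/ν is Fe2O3 → limiting reagent.
n(Al2O3) = (1/1) × 79.75 = 79.75 mol
mass = 79.75 × 101.96 = 8131 g

8130 g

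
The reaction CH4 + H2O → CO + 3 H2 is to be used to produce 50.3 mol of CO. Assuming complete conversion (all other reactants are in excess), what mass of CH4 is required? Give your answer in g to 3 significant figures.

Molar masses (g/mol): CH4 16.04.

n(CO) = 50.30 mol
n(CH4) = (1/1) × 50.30 = 50.30 mol
mass = 50.30 × 16.04 = 806.8 g

807 g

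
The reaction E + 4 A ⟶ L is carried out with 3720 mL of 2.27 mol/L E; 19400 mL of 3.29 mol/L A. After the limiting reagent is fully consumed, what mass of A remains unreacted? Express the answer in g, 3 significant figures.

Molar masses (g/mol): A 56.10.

1690 g

n(E) = 2.27 × 3720/1000 = 8.444 mol
n(A) = 3.29 × 19400/1000 = 63.83 mol
n/ν → E: 8.444, A: 15.96; E is limiting.
A consumed = (4/1) × 8.444 = 33.78 mol
A remaining = 63.83 − 33.78 = 30.05 mol
mass = 30.05 × 56.10 = 1686 g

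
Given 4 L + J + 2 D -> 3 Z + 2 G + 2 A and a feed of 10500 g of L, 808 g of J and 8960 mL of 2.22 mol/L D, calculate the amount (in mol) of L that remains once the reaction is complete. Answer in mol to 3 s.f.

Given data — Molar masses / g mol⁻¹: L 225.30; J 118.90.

19.4 mol

n(L) = 10500 / 225.30 = 46.60 mol
n(J) = 808.0 / 118.90 = 6.796 mol
n(D) = 2.22 × 8960/1000 = 19.89 mol
n/ν → L: 11.65, J: 6.796, D: 9.945; J is limiting.
L consumed = (4/1) × 6.796 = 27.18 mol
L remaining = 46.60 − 27.18 = 19.42 mol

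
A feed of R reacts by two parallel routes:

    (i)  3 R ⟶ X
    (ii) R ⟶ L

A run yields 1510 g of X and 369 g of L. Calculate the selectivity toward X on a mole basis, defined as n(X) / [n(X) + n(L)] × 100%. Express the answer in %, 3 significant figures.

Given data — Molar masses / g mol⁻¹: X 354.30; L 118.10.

n(X) = 1510 / 354.30 = 4.262 mol
n(L) = 369 / 118.10 = 3.124 mol
selectivity = 4.262/(4.262+3.124) × 100 = 57.70 %

57.7 %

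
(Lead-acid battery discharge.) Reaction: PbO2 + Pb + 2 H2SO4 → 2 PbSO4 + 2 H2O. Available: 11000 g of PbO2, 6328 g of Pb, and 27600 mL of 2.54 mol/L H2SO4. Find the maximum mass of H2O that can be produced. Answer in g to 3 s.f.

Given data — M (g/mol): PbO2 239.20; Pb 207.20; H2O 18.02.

1100 g

n(PbO2) = 11000 / 239.20 = 45.99 mol
n(Pb) = 6328 / 207.20 = 30.54 mol
n(H2SO4) = 2.54 × 27600/1000 = 70.10 mol
n/ν → PbO2: 45.99, Pb: 30.54, H2SO4: 35.05; Pb is limiting.
n(H2O) = (2/1) × 30.54 = 61.08 mol
mass = 61.08 × 18.02 = 1101 g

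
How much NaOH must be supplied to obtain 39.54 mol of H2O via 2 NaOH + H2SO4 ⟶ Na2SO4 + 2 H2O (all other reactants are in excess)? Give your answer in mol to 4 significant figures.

n(H2O) = 39.54 mol
n(NaOH) = (2/2) × 39.54 = 39.54 mol

39.54 mol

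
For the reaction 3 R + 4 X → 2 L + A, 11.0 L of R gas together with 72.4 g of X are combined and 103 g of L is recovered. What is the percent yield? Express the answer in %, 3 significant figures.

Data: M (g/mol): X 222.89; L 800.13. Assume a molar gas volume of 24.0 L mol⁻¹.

79.3 %

n(R) = 11.00 / 24.0 = 0.4583 mol
n(X) = 72.40 / 222.89 = 0.3248 mol
n/ν for R = 0.4583/3 = 0.1528
n/ν for X = 0.3248/4 = 0.08120
Smallest n/ν is X → limiting reagent.
theoretical n(L) = (2/4) × 0.3248 = 0.1624 mol → 129.9 g
% yield = 103 / 129.9 × 100 = 79.29 %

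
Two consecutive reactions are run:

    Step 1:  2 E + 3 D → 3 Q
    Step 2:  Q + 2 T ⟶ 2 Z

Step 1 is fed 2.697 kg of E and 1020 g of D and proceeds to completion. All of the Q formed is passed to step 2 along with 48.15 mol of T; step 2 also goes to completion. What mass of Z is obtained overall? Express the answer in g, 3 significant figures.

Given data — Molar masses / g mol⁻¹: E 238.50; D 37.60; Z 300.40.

Step 1:
n(E) = 2.697×1000 / 238.50 = 11.31 mol
n(D) = 1020 / 37.60 = 27.13 mol
n/ν for E = 11.31/2 = 5.655
n/ν for D = 27.13/3 = 9.043
Smallest n/ν is E → limiting reagent.
n(Q) produced = (3/2) × 11.31 = 16.97 mol
Step 2:
n(Q) available = 16.97 mol
n(T) = 48.15 mol
n/ν for Q = 16.97/1 = 16.97
n/ν for T = 48.15/2 = 24.08
Smallest n/ν is Q → limiting reagent.
n(Z) = (2/1) × 16.97 = 33.94 mol
mass = 33.94 × 300.40 = 10200 g

10200 g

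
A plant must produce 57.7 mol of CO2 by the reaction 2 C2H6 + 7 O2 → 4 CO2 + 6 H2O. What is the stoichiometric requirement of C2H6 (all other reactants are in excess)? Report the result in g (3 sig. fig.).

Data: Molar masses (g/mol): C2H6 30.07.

868 g

n(CO2) = 57.70 mol
n(C2H6) = (2/4) × 57.70 = 28.85 mol
mass = 28.85 × 30.07 = 867.5 g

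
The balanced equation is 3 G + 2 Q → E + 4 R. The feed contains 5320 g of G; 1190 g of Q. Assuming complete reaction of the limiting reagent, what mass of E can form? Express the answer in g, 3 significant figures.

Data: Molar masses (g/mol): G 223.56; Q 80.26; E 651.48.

n(G) = 5320 / 223.56 = 23.80 mol
n(Q) = 1190 / 80.26 = 14.83 mol
n/ν → G: 7.933, Q: 7.415; Q is limiting.
n(E) = (1/2) × 14.83 = 7.415 mol
mass = 7.415 × 651.48 = 4831 g

4830 g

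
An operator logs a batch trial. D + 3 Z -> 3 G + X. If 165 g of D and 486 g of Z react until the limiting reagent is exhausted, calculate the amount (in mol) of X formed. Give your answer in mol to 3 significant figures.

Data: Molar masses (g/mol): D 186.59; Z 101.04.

0.884 mol

n(D) = 165.0 / 186.59 = 0.8843 mol
n(Z) = 486.0 / 101.04 = 4.810 mol
n/ν for D = 0.8843/1 = 0.8843
n/ν for Z = 4.810/3 = 1.603
Smallest n/ν is D → limiting reagent.
n(X) = (1/1) × 0.8843 = 0.8843 mol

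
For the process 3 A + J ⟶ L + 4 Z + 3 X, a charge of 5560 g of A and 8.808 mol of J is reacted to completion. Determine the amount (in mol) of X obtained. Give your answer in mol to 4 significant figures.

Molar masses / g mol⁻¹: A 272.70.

20.39 mol

n(A) = 5560 / 272.70 = 20.39 mol
n(J) = 8.808 mol
n/ν for A = 20.39/3 = 6.797
n/ν for J = 8.808/1 = 8.808
Smallest n/ν is A → limiting reagent.
n(X) = (3/3) × 20.39 = 20.39 mol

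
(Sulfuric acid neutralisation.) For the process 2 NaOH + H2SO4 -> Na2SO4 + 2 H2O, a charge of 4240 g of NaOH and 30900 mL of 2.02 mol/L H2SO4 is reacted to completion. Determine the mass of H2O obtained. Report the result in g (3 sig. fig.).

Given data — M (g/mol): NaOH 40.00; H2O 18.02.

1910 g

n(NaOH) = 4240 / 40.00 = 106.0 mol
n(H2SO4) = 2.02 × 30900/1000 = 62.42 mol
n/ν → NaOH: 53.00, H2SO4: 62.42; NaOH is limiting.
n(H2O) = (2/2) × 106.0 = 106.0 mol
mass = 106.0 × 18.02 = 1910 g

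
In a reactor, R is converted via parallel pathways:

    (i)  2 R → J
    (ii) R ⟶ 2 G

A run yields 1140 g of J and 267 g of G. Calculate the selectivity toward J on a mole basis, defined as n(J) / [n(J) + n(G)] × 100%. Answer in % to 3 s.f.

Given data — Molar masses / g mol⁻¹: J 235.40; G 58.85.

51.6 %

n(J) = 1140 / 235.40 = 4.843 mol
n(G) = 267 / 58.85 = 4.537 mol
selectivity = 4.843/(4.843+4.537) × 100 = 51.63 %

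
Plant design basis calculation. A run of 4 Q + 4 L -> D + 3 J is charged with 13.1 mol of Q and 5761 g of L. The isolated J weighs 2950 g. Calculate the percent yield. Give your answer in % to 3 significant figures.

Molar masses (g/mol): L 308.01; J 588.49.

n(Q) = 13.10 mol
n(L) = 5761 / 308.01 = 18.70 mol
n/ν → Q: 3.275, L: 4.675; Q is limiting.
theoretical n(J) = (3/4) × 13.10 = 9.825 mol → 5782 g
% yield = 2950 / 5782 × 100 = 51.02 %

51.0 %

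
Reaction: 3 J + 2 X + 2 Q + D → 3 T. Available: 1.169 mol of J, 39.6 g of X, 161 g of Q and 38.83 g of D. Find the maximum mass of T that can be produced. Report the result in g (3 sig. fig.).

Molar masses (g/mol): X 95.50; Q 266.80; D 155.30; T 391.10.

243 g

n(J) = 1.169 mol
n(X) = 39.60 / 95.50 = 0.4147 mol
n(Q) = 161.0 / 266.80 = 0.6034 mol
n(D) = 38.83 / 155.30 = 0.2500 mol
n/ν for J = 1.169/3 = 0.3897
n/ν for X = 0.4147/2 = 0.2074
n/ν for Q = 0.6034/2 = 0.3017
n/ν for D = 0.2500/1 = 0.2500
Smallest n/ν is X → limiting reagent.
n(T) = (3/2) × 0.4147 = 0.6221 mol
mass = 0.6221 × 391.10 = 243.3 g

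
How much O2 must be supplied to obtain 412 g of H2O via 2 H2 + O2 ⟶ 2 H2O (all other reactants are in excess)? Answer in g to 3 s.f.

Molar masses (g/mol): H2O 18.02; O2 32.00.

n(H2O) = 412 / 18.02 = 22.86 mol
n(O2) = (1/2) × 22.86 = 11.43 mol
mass = 11.43 × 32.00 = 365.8 g

366 g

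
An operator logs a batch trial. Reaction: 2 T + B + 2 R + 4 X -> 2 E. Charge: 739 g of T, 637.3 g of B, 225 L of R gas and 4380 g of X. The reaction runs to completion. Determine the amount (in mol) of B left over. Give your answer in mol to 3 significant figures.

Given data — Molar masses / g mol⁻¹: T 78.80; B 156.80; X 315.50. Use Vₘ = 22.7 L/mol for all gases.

0.594 mol

n(T) = 739.0 / 78.80 = 9.378 mol
n(B) = 637.3 / 156.80 = 4.064 mol
n(R) = 225.0 / 22.7 = 9.912 mol
n(X) = 4380 / 315.50 = 13.88 mol
n/ν → T: 4.689, B: 4.064, R: 4.956, X: 3.470; X is limiting.
B consumed = (1/4) × 13.88 = 3.470 mol
B remaining = 4.064 − 3.470 = 0.5940 mol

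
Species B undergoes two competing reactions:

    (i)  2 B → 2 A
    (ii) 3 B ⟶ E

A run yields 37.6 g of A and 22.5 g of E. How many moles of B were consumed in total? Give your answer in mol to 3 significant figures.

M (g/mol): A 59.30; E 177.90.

n(A) = 37.6 / 59.30 = 0.6341 mol
n(E) = 22.5 / 177.90 = 0.1265 mol
n(B) via (i) = (2/2)×0.6341 = 0.6341 mol
n(B) via (ii) = (3/1)×0.1265 = 0.3795 mol
total n(B) = 0.6341 + 0.3795 = 1.014 mol

1.01 mol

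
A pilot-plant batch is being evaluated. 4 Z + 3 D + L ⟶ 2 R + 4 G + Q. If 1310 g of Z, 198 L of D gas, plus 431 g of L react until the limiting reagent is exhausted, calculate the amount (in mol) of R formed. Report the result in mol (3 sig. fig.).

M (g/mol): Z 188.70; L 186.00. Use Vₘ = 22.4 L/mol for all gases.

n(Z) = 1310 / 188.70 = 6.942 mol
n(D) = 198.0 / 22.4 = 8.839 mol
n(L) = 431.0 / 186.00 = 2.317 mol
n/ν → Z: 1.736, D: 2.946, L: 2.317; Z is limiting.
n(R) = (2/4) × 6.942 = 3.471 mol

3.47 mol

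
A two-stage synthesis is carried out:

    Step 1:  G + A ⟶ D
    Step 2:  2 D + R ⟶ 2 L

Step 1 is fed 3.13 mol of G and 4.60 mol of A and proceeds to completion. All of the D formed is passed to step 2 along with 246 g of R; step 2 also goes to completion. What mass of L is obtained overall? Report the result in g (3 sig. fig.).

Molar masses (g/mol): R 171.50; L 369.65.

Step 1:
n(G) = 3.130 mol
n(A) = 4.600 mol
n/ν for G = 3.130/1 = 3.130
n/ν for A = 4.600/1 = 4.600
Smallest n/ν is G → limiting reagent.
n(D) produced = (1/1) × 3.130 = 3.130 mol
Step 2:
n(D) available = 3.130 mol
n(R) = 246.0 / 171.50 = 1.434 mol
n/ν for D = 3.130/2 = 1.565
n/ν for R = 1.434/1 = 1.434
Smallest n/ν is R → limiting reagent.
n(L) = (2/1) × 1.434 = 2.868 mol
mass = 2.868 × 369.65 = 1060 g

1060 g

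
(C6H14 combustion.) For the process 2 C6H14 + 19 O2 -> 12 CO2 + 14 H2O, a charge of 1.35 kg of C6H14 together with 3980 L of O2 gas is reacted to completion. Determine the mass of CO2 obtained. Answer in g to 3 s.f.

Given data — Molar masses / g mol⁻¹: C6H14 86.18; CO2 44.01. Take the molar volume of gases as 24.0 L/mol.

4140 g

n(C6H14) = 1.350×1000 / 86.18 = 15.66 mol
n(O2) = 3980 / 24.0 = 165.8 mol
n/ν → C6H14: 7.830, O2: 8.726; C6H14 is limiting.
n(CO2) = (12/2) × 15.66 = 93.96 mol
mass = 93.96 × 44.01 = 4135 g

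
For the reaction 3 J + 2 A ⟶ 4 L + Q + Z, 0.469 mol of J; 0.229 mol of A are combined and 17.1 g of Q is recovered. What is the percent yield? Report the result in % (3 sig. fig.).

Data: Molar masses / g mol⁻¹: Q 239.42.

n(J) = 0.4690 mol
n(A) = 0.2290 mol
n/ν → J: 0.1563, A: 0.1145; A is limiting.
theoretical n(Q) = (1/2) × 0.2290 = 0.1145 mol → 27.41 g
% yield = 17.1 / 27.41 × 100 = 62.39 %

62.4 %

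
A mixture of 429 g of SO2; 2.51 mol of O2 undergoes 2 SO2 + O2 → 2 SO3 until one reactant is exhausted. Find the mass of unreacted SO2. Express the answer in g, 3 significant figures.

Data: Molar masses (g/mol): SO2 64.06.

n(SO2) = 429.0 / 64.06 = 6.697 mol
n(O2) = 2.510 mol
n/ν for SO2 = 6.697/2 = 3.349
n/ν for O2 = 2.510/1 = 2.510
Smallest n/ν is O2 → limiting reagent.
SO2 consumed = (2/1) × 2.510 = 5.020 mol
SO2 remaining = 6.697 − 5.020 = 1.677 mol
mass = 1.677 × 64.06 = 107.4 g

107 g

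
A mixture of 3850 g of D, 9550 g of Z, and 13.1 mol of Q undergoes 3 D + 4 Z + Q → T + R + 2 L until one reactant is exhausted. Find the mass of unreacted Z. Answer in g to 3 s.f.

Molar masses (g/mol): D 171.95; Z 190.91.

n(D) = 3850 / 171.95 = 22.39 mol
n(Z) = 9550 / 190.91 = 50.02 mol
n(Q) = 13.10 mol
n/ν for D = 22.39/3 = 7.463
n/ν for Z = 50.02/4 = 12.51
n/ν for Q = 13.10/1 = 13.10
Smallest n/ν is D → limiting reagent.
Z consumed = (4/3) × 22.39 = 29.85 mol
Z remaining = 50.02 − 29.85 = 20.17 mol
mass = 20.17 × 190.91 = 3851 g

3850 g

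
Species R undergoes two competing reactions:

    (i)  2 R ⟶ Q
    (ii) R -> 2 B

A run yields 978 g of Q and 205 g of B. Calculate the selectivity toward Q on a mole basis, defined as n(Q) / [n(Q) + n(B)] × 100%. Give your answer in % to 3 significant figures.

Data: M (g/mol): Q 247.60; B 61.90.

54.4 %

n(Q) = 978 / 247.60 = 3.950 mol
n(B) = 205 / 61.90 = 3.312 mol
selectivity = 3.950/(3.950+3.312) × 100 = 54.39 %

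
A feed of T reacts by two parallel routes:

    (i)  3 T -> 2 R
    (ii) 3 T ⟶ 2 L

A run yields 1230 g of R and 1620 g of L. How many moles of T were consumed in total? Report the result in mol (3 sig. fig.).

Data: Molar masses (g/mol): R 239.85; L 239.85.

n(R) = 1230 / 239.85 = 5.128 mol
n(L) = 1620 / 239.85 = 6.754 mol
n(T) via (i) = (3/2)×5.128 = 7.692 mol
n(T) via (ii) = (3/2)×6.754 = 10.13 mol
total n(T) = 7.692 + 10.13 = 17.82 mol

17.8 mol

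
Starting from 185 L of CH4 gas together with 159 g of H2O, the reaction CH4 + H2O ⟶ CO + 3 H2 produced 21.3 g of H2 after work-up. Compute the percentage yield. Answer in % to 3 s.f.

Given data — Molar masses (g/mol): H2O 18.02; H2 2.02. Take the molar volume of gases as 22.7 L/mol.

n(CH4) = 185.0 / 22.7 = 8.150 mol
n(H2O) = 159.0 / 18.02 = 8.824 mol
n/ν → CH4: 8.150, H2O: 8.824; CH4 is limiting.
theoretical n(H2) = (3/1) × 8.150 = 24.45 mol → 49.39 g
% yield = 21.3 / 49.39 × 100 = 43.13 %

43.1 %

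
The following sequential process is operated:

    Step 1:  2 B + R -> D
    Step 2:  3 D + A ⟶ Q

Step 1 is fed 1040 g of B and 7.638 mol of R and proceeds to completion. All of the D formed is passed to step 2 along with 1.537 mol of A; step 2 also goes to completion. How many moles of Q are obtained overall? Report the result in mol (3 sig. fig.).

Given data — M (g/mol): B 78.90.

Step 1:
n(B) = 1040 / 78.90 = 13.18 mol
n(R) = 7.638 mol
n/ν for B = 13.18/2 = 6.590
n/ν for R = 7.638/1 = 7.638
Smallest n/ν is B → limiting reagent.
n(D) produced = (1/2) × 13.18 = 6.590 mol
Step 2:
n(D) available = 6.590 mol
n(A) = 1.537 mol
n/ν for D = 6.590/3 = 2.197
n/ν for A = 1.537/1 = 1.537
Smallest n/ν is A → limiting reagent.
n(Q) = (1/1) × 1.537 = 1.537 mol

1.54 mol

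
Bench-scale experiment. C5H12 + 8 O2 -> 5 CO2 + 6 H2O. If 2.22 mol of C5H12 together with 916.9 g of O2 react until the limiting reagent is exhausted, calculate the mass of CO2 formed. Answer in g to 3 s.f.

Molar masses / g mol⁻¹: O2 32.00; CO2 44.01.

489 g

n(C5H12) = 2.220 mol
n(O2) = 916.9 / 32.00 = 28.65 mol
n/ν for C5H12 = 2.220/1 = 2.220
n/ν for O2 = 28.65/8 = 3.581
Smallest n/ν is C5H12 → limiting reagent.
n(CO2) = (5/1) × 2.220 = 11.10 mol
mass = 11.10 × 44.01 = 488.5 g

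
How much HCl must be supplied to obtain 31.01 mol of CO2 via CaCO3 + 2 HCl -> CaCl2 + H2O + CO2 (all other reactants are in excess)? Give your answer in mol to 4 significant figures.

n(CO2) = 31.01 mol
n(HCl) = (2/1) × 31.01 = 62.02 mol

62.02 mol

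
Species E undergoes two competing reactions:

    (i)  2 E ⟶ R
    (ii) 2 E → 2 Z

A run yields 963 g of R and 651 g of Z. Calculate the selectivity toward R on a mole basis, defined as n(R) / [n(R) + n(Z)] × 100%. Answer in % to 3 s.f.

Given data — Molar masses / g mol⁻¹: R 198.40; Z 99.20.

n(R) = 963 / 198.40 = 4.854 mol
n(Z) = 651 / 99.20 = 6.563 mol
selectivity = 4.854/(4.854+6.563) × 100 = 42.52 %

42.5 %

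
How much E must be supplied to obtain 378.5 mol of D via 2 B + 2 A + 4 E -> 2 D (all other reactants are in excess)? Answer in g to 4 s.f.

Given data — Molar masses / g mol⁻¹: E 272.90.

206600 g

n(D) = 378.5 mol
n(E) = (4/2) × 378.5 = 757.0 mol
mass = 757.0 × 272.90 = 206600 g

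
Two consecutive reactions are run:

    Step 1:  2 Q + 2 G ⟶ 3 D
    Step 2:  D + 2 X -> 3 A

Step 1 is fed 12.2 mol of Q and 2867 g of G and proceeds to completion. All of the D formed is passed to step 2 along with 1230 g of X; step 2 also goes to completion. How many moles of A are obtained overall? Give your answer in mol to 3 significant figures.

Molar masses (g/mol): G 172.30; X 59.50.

Step 1:
n(Q) = 12.20 mol
n(G) = 2867 / 172.30 = 16.64 mol
n/ν for Q = 12.20/2 = 6.100
n/ν for G = 16.64/2 = 8.320
Smallest n/ν is Q → limiting reagent.
n(D) produced = (3/2) × 12.20 = 18.30 mol
Step 2:
n(D) available = 18.30 mol
n(X) = 1230 / 59.50 = 20.67 mol
n/ν for D = 18.30/1 = 18.30
n/ν for X = 20.67/2 = 10.34
Smallest n/ν is X → limiting reagent.
n(A) = (3/2) × 20.67 = 31.01 mol

31.0 mol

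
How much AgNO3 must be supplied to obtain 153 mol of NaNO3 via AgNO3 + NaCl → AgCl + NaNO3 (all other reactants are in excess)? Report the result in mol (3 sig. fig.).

n(NaNO3) = 153.0 mol
n(AgNO3) = (1/1) × 153.0 = 153.0 mol

153 mol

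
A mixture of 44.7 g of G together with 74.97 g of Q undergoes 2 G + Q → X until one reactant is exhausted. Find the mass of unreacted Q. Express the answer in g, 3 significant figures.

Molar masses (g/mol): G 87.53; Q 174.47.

30.4 g

n(G) = 44.70 / 87.53 = 0.5107 mol
n(Q) = 74.97 / 174.47 = 0.4297 mol
n/ν for G = 0.5107/2 = 0.2554
n/ν for Q = 0.4297/1 = 0.4297
Smallest n/ν is G → limiting reagent.
Q consumed = (1/2) × 0.5107 = 0.2554 mol
Q remaining = 0.4297 − 0.2554 = 0.1743 mol
mass = 0.1743 × 174.47 = 30.41 g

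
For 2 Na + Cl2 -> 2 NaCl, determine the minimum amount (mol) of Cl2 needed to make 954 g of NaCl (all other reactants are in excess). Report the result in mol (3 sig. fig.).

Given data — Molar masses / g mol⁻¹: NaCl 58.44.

n(NaCl) = 954 / 58.44 = 16.32 mol
n(Cl2) = (1/2) × 16.32 = 8.160 mol

8.16 mol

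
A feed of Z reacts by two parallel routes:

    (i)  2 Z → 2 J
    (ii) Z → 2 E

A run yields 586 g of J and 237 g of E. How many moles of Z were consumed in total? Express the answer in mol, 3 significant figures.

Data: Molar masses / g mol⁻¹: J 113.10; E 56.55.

7.28 mol

n(J) = 586 / 113.10 = 5.181 mol
n(E) = 237 / 56.55 = 4.191 mol
n(Z) via (i) = (2/2)×5.181 = 5.181 mol
n(Z) via (ii) = (1/2)×4.191 = 2.096 mol
total n(Z) = 5.181 + 2.096 = 7.277 mol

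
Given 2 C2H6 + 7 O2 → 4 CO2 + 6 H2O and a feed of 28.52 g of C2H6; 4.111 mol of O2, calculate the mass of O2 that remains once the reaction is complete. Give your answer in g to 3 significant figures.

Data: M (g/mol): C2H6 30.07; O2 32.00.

25.3 g

n(C2H6) = 28.52 / 30.07 = 0.9485 mol
n(O2) = 4.111 mol
n/ν for C2H6 = 0.9485/2 = 0.4743
n/ν for O2 = 4.111/7 = 0.5873
Smallest n/ν is C2H6 → limiting reagent.
O2 consumed = (7/2) × 0.9485 = 3.320 mol
O2 remaining = 4.111 − 3.320 = 0.7910 mol
mass = 0.7910 × 32.00 = 25.31 g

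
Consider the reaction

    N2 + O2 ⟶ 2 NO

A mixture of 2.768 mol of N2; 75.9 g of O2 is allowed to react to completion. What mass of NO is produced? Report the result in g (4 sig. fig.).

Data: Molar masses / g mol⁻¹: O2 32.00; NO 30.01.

n(N2) = 2.768 mol
n(O2) = 75.90 / 32.00 = 2.372 mol
n/ν for N2 = 2.768/1 = 2.768
n/ν for O2 = 2.372/1 = 2.372
Smallest n/ν is O2 → limiting reagent.
n(NO) = (2/1) × 2.372 = 4.744 mol
mass = 4.744 × 30.01 = 142.4 g

142.4 g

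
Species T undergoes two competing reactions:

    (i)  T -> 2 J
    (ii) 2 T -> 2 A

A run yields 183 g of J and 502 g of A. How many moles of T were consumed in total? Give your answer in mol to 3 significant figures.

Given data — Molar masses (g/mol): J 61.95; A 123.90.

n(J) = 183 / 61.95 = 2.954 mol
n(A) = 502 / 123.90 = 4.052 mol
n(T) via (i) = (1/2)×2.954 = 1.477 mol
n(T) via (ii) = (2/2)×4.052 = 4.052 mol
total n(T) = 1.477 + 4.052 = 5.529 mol

5.53 mol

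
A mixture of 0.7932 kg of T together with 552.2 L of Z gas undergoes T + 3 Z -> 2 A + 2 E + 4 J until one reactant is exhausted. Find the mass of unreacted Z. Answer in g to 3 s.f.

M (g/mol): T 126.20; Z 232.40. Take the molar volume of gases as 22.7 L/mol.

1270 g

n(T) = 0.7932×1000 / 126.20 = 6.285 mol
n(Z) = 552.2 / 22.7 = 24.33 mol
n/ν for T = 6.285/1 = 6.285
n/ν for Z = 24.33/3 = 8.110
Smallest n/ν is T → limiting reagent.
Z consumed = (3/1) × 6.285 = 18.86 mol
Z remaining = 24.33 − 18.86 = 5.470 mol
mass = 5.470 × 232.40 = 1271 g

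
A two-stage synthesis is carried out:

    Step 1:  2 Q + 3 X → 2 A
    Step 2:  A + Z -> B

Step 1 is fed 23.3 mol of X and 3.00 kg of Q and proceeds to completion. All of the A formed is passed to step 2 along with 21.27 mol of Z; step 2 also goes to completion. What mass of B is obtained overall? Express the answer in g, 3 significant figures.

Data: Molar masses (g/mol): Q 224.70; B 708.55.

Step 1:
n(X) = 23.30 mol
n(Q) = 3.000×1000 / 224.70 = 13.35 mol
n/ν for X = 23.30/3 = 7.767
n/ν for Q = 13.35/2 = 6.675
Smallest n/ν is Q → limiting reagent.
n(A) produced = (2/2) × 13.35 = 13.35 mol
Step 2:
n(A) available = 13.35 mol
n(Z) = 21.27 mol
n/ν for A = 13.35/1 = 13.35
n/ν for Z = 21.27/1 = 21.27
Smallest n/ν is A → limiting reagent.
n(B) = (1/1) × 13.35 = 13.35 mol
mass = 13.35 × 708.55 = 9459 g

9460 g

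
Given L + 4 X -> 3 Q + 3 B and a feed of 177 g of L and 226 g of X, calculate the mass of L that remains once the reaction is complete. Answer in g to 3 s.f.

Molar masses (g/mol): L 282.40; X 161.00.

n(L) = 177.0 / 282.40 = 0.6268 mol
n(X) = 226.0 / 161.00 = 1.404 mol
n/ν → L: 0.6268, X: 0.3510; X is limiting.
L consumed = (1/4) × 1.404 = 0.3510 mol
L remaining = 0.6268 − 0.3510 = 0.2758 mol
mass = 0.2758 × 282.40 = 77.89 g

77.9 g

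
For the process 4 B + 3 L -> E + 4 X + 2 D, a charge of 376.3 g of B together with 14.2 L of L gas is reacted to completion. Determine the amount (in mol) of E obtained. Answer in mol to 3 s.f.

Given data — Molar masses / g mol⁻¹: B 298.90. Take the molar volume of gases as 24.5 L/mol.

0.193 mol

n(B) = 376.3 / 298.90 = 1.259 mol
n(L) = 14.20 / 24.5 = 0.5796 mol
n/ν for B = 1.259/4 = 0.3148
n/ν for L = 0.5796/3 = 0.1932
Smallest n/ν is L → limiting reagent.
n(E) = (1/3) × 0.5796 = 0.1932 mol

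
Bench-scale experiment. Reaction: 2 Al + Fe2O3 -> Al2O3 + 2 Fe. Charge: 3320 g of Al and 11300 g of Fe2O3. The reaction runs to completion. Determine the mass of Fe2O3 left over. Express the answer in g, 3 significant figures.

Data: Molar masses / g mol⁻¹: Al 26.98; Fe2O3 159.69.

1470 g

n(Al) = 3320 / 26.98 = 123.1 mol
n(Fe2O3) = 11300 / 159.69 = 70.76 mol
n/ν → Al: 61.55, Fe2O3: 70.76; Al is limiting.
Fe2O3 consumed = (1/2) × 123.1 = 61.55 mol
Fe2O3 remaining = 70.76 − 61.55 = 9.210 mol
mass = 9.210 × 159.69 = 1471 g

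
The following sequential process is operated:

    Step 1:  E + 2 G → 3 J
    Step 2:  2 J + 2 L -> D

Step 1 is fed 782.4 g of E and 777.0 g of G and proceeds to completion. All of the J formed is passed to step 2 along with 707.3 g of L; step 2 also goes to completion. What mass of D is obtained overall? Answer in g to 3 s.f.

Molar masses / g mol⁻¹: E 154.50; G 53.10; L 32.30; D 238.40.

1810 g

Step 1:
n(E) = 782.4 / 154.50 = 5.064 mol
n(G) = 777.0 / 53.10 = 14.63 mol
n/ν for E = 5.064/1 = 5.064
n/ν for G = 14.63/2 = 7.315
Smallest n/ν is E → limiting reagent.
n(J) produced = (3/1) × 5.064 = 15.19 mol
Step 2:
n(J) available = 15.19 mol
n(L) = 707.3 / 32.30 = 21.90 mol
n/ν for J = 15.19/2 = 7.595
n/ν for L = 21.90/2 = 10.95
Smallest n/ν is J → limiting reagent.
n(D) = (1/2) × 15.19 = 7.595 mol
mass = 7.595 × 238.40 = 1811 g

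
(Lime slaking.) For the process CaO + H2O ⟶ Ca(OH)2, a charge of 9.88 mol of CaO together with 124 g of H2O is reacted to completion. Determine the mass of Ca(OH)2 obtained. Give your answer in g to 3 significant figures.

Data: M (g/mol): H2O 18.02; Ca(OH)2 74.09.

n(CaO) = 9.880 mol
n(H2O) = 124.0 / 18.02 = 6.881 mol
n/ν for CaO = 9.880/1 = 9.880
n/ν for H2O = 6.881/1 = 6.881
Smallest n/ν is H2O → limiting reagent.
n(Ca(OH)2) = (1/1) × 6.881 = 6.881 mol
mass = 6.881 × 74.09 = 509.8 g

510 g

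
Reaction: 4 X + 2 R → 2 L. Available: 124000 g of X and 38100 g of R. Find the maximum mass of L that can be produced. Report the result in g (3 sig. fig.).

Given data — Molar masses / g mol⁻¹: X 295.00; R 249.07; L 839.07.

n(X) = 124000 / 295.00 = 420.3 mol
n(R) = 38100 / 249.07 = 153.0 mol
n/ν for X = 420.3/4 = 105.1
n/ν for R = 153.0/2 = 76.50
Smallest n/ν is R → limiting reagent.
n(L) = (2/2) × 153.0 = 153.0 mol
mass = 153.0 × 839.07 = 128400 g

128000 g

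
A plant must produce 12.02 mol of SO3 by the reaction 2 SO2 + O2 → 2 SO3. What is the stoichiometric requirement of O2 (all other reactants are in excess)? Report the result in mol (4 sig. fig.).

n(SO3) = 12.02 mol
n(O2) = (1/2) × 12.02 = 6.010 mol

6.010 mol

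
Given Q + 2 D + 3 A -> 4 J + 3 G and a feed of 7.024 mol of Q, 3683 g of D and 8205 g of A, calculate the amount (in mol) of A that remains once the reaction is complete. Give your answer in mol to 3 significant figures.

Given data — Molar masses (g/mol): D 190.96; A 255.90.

n(Q) = 7.024 mol
n(D) = 3683 / 190.96 = 19.29 mol
n(A) = 8205 / 255.90 = 32.06 mol
n/ν → Q: 7.024, D: 9.645, A: 10.69; Q is limiting.
A consumed = (3/1) × 7.024 = 21.07 mol
A remaining = 32.06 − 21.07 = 10.99 mol

11.0 mol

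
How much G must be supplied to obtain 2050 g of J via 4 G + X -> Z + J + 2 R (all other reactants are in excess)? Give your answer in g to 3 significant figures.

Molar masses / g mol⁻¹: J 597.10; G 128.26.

1760 g

n(J) = 2050 / 597.10 = 3.433 mol
n(G) = (4/1) × 3.433 = 13.73 mol
mass = 13.73 × 128.26 = 1761 g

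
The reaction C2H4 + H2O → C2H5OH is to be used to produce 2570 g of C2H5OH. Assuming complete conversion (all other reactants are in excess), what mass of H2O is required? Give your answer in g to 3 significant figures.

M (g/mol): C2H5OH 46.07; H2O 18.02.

1010 g

n(C2H5OH) = 2570 / 46.07 = 55.78 mol
n(H2O) = (1/1) × 55.78 = 55.78 mol
mass = 55.78 × 18.02 = 1005 g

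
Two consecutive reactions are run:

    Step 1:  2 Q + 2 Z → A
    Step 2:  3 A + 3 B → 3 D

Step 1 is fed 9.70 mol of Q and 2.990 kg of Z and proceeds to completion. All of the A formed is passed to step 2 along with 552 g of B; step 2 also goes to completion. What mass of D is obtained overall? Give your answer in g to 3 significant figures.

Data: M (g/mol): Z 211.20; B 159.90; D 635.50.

2190 g

Step 1:
n(Q) = 9.700 mol
n(Z) = 2.990×1000 / 211.20 = 14.16 mol
n/ν for Q = 9.700/2 = 4.850
n/ν for Z = 14.16/2 = 7.080
Smallest n/ν is Q → limiting reagent.
n(A) produced = (1/2) × 9.700 = 4.850 mol
Step 2:
n(A) available = 4.850 mol
n(B) = 552.0 / 159.90 = 3.452 mol
n/ν for A = 4.850/3 = 1.617
n/ν for B = 3.452/3 = 1.151
Smallest n/ν is B → limiting reagent.
n(D) = (3/3) × 3.452 = 3.452 mol
mass = 3.452 × 635.50 = 2194 g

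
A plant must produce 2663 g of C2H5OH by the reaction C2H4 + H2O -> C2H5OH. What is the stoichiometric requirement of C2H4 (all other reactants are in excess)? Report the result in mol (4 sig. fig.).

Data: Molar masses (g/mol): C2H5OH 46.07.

n(C2H5OH) = 2663 / 46.07 = 57.80 mol
n(C2H4) = (1/1) × 57.80 = 57.80 mol

57.80 mol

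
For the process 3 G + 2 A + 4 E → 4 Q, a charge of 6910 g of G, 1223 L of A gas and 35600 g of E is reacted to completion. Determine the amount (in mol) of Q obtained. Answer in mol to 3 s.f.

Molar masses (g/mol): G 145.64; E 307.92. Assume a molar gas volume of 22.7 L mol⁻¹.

63.3 mol

n(G) = 6910 / 145.64 = 47.45 mol
n(A) = 1223 / 22.7 = 53.88 mol
n(E) = 35600 / 307.92 = 115.6 mol
n/ν for G = 47.45/3 = 15.82
n/ν for A = 53.88/2 = 26.94
n/ν for E = 115.6/4 = 28.90
Smallest n/ν is G → limiting reagent.
n(Q) = (4/3) × 47.45 = 63.27 mol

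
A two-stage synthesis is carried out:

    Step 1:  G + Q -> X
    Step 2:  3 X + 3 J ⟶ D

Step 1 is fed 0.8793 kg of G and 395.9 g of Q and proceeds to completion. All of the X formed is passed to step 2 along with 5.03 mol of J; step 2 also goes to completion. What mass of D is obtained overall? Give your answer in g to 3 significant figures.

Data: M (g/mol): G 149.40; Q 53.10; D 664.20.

Step 1:
n(G) = 0.8793×1000 / 149.40 = 5.886 mol
n(Q) = 395.9 / 53.10 = 7.456 mol
n/ν for G = 5.886/1 = 5.886
n/ν for Q = 7.456/1 = 7.456
Smallest n/ν is G → limiting reagent.
n(X) produced = (1/1) × 5.886 = 5.886 mol
Step 2:
n(X) available = 5.886 mol
n(J) = 5.030 mol
n/ν for X = 5.886/3 = 1.962
n/ν for J = 5.030/3 = 1.677
Smallest n/ν is J → limiting reagent.
n(D) = (1/3) × 5.030 = 1.677 mol
mass = 1.677 × 664.20 = 1114 g

1110 g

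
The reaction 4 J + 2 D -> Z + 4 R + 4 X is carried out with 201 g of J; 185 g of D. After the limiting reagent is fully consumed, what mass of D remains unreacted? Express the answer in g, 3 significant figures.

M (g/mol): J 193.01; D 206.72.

n(J) = 201.0 / 193.01 = 1.041 mol
n(D) = 185.0 / 206.72 = 0.8949 mol
n/ν for J = 1.041/4 = 0.2603
n/ν for D = 0.8949/2 = 0.4475
Smallest n/ν is J → limiting reagent.
D consumed = (2/4) × 1.041 = 0.5205 mol
D remaining = 0.8949 − 0.5205 = 0.3744 mol
mass = 0.3744 × 206.72 = 77.40 g

77.4 g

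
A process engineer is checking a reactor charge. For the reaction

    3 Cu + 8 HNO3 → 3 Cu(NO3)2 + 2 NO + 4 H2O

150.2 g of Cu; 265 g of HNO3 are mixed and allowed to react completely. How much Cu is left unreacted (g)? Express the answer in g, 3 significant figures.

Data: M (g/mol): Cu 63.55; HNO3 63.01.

n(Cu) = 150.2 / 63.55 = 2.363 mol
n(HNO3) = 265.0 / 63.01 = 4.206 mol
n/ν → Cu: 0.7877, HNO3: 0.5258; HNO3 is limiting.
Cu consumed = (3/8) × 4.206 = 1.577 mol
Cu remaining = 2.363 − 1.577 = 0.7860 mol
mass = 0.7860 × 63.55 = 49.95 g

50.0 g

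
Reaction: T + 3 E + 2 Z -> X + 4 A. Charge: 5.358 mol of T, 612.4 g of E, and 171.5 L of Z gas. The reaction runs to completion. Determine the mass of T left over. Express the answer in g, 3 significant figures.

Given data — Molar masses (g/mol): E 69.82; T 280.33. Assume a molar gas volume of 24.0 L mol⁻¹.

n(T) = 5.358 mol
n(E) = 612.4 / 69.82 = 8.771 mol
n(Z) = 171.5 / 24.0 = 7.146 mol
n/ν for T = 5.358/1 = 5.358
n/ν for E = 8.771/3 = 2.924
n/ν for Z = 7.146/2 = 3.573
Smallest n/ν is E → limiting reagent.
T consumed = (1/3) × 8.771 = 2.924 mol
T remaining = 5.358 − 2.924 = 2.434 mol
mass = 2.434 × 280.33 = 682.3 g

682 g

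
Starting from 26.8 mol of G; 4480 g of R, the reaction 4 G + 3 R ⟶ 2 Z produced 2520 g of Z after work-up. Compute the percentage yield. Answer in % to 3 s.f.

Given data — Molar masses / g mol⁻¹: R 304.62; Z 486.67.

n(G) = 26.80 mol
n(R) = 4480 / 304.62 = 14.71 mol
n/ν for G = 26.80/4 = 6.700
n/ν for R = 14.71/3 = 4.903
Smallest n/ν is R → limiting reagent.
theoretical n(Z) = (2/3) × 14.71 = 9.807 mol → 4773 g
% yield = 2520 / 4773 × 100 = 52.80 %

52.8 %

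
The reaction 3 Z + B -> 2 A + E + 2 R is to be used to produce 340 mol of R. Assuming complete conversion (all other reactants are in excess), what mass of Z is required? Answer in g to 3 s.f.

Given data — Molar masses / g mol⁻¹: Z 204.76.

n(R) = 340.0 mol
n(Z) = (3/2) × 340.0 = 510.0 mol
mass = 510.0 × 204.76 = 104400 g

104000 g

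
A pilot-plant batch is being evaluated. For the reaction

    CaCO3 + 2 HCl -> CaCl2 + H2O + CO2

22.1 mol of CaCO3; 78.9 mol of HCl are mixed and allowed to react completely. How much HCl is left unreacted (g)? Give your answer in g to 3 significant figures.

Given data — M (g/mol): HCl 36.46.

n(CaCO3) = 22.10 mol
n(HCl) = 78.90 mol
n/ν for CaCO3 = 22.10/1 = 22.10
n/ν for HCl = 78.90/2 = 39.45
Smallest n/ν is CaCO3 → limiting reagent.
HCl consumed = (2/1) × 22.10 = 44.20 mol
HCl remaining = 78.90 − 44.20 = 34.70 mol
mass = 34.70 × 36.46 = 1265 g

1270 g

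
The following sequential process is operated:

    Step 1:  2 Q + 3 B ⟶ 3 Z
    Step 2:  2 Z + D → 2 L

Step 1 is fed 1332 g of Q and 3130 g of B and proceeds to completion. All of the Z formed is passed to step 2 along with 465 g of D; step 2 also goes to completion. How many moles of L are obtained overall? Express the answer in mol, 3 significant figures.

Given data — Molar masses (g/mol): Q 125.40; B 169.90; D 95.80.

Step 1:
n(Q) = 1332 / 125.40 = 10.62 mol
n(B) = 3130 / 169.90 = 18.42 mol
n/ν → Q: 5.310, B: 6.140; Q is limiting.
n(Z) produced = (3/2) × 10.62 = 15.93 mol
Step 2:
n(Z) available = 15.93 mol
n(D) = 465.0 / 95.80 = 4.854 mol
n/ν → Z: 7.965, D: 4.854; D is limiting.
n(L) = (2/1) × 4.854 = 9.708 mol

9.71 mol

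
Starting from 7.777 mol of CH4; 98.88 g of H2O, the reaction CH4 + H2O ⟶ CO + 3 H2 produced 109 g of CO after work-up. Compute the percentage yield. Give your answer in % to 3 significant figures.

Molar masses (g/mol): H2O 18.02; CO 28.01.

n(CH4) = 7.777 mol
n(H2O) = 98.88 / 18.02 = 5.487 mol
n/ν → CH4: 7.777, H2O: 5.487; H2O is limiting.
theoretical n(CO) = (1/1) × 5.487 = 5.487 mol → 153.7 g
% yield = 109 / 153.7 × 100 = 70.92 %

70.9 %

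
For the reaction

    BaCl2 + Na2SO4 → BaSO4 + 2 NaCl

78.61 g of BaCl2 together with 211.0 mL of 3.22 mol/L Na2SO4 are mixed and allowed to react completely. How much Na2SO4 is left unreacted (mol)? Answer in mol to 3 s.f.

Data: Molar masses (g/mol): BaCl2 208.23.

0.302 mol

n(BaCl2) = 78.61 / 208.23 = 0.3775 mol
n(Na2SO4) = 3.22 × 211.0/1000 = 0.6794 mol
n/ν for BaCl2 = 0.3775/1 = 0.3775
n/ν for Na2SO4 = 0.6794/1 = 0.6794
Smallest n/ν is BaCl2 → limiting reagent.
Na2SO4 consumed = (1/1) × 0.3775 = 0.3775 mol
Na2SO4 remaining = 0.6794 − 0.3775 = 0.3019 mol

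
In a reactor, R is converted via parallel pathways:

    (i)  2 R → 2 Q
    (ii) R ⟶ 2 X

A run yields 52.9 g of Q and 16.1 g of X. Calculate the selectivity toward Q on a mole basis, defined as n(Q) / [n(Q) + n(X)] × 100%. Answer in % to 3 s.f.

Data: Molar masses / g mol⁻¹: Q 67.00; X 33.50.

62.2 %

n(Q) = 52.9 / 67.00 = 0.7896 mol
n(X) = 16.1 / 33.50 = 0.4806 mol
selectivity = 0.7896/(0.7896+0.4806) × 100 = 62.16 %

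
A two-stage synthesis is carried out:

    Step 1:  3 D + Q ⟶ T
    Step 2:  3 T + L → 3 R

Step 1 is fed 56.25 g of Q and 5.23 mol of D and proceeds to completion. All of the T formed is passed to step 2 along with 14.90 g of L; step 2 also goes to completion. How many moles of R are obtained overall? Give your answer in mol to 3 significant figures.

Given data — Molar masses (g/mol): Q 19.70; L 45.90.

Step 1:
n(Q) = 56.25 / 19.70 = 2.855 mol
n(D) = 5.230 mol
n/ν for Q = 2.855/1 = 2.855
n/ν for D = 5.230/3 = 1.743
Smallest n/ν is D → limiting reagent.
n(T) produced = (1/3) × 5.230 = 1.743 mol
Step 2:
n(T) available = 1.743 mol
n(L) = 14.90 / 45.90 = 0.3246 mol
n/ν for T = 1.743/3 = 0.5810
n/ν for L = 0.3246/1 = 0.3246
Smallest n/ν is L → limiting reagent.
n(R) = (3/1) × 0.3246 = 0.9738 mol

0.974 mol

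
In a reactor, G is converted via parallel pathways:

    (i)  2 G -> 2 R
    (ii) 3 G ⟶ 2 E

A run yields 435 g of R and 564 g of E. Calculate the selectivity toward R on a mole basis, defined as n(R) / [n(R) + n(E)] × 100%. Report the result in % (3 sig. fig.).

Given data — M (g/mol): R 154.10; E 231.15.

n(R) = 435 / 154.10 = 2.823 mol
n(E) = 564 / 231.15 = 2.440 mol
selectivity = 2.823/(2.823+2.440) × 100 = 53.64 %

53.6 %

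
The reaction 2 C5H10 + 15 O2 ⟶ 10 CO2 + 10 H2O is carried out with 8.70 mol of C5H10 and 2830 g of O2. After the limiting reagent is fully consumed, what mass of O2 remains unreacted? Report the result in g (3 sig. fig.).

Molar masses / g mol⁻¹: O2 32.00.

n(C5H10) = 8.700 mol
n(O2) = 2830 / 32.00 = 88.44 mol
n/ν → C5H10: 4.350, O2: 5.896; C5H10 is limiting.
O2 consumed = (15/2) × 8.700 = 65.25 mol
O2 remaining = 88.44 − 65.25 = 23.19 mol
mass = 23.19 × 32.00 = 742.1 g

742 g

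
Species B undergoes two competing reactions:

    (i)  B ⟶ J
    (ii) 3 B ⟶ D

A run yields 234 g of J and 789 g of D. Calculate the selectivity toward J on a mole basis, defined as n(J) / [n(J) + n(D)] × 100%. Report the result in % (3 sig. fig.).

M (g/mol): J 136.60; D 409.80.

n(J) = 234 / 136.60 = 1.713 mol
n(D) = 789 / 409.80 = 1.925 mol
selectivity = 1.713/(1.713+1.925) × 100 = 47.09 %

47.1 %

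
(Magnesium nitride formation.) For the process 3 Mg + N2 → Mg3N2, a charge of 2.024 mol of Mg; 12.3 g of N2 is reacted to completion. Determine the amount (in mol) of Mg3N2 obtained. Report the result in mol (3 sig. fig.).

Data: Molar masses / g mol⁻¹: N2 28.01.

0.439 mol

n(Mg) = 2.024 mol
n(N2) = 12.30 / 28.01 = 0.4391 mol
n/ν for Mg = 2.024/3 = 0.6747
n/ν for N2 = 0.4391/1 = 0.4391
Smallest n/ν is N2 → limiting reagent.
n(Mg3N2) = (1/1) × 0.4391 = 0.4391 mol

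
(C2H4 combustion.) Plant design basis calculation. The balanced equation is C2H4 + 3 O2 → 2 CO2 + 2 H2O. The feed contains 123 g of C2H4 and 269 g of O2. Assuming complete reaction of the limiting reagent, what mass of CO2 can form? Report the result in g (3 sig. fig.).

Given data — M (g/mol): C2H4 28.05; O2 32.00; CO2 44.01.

247 g

n(C2H4) = 123.0 / 28.05 = 4.385 mol
n(O2) = 269.0 / 32.00 = 8.406 mol
n/ν for C2H4 = 4.385/1 = 4.385
n/ν for O2 = 8.406/3 = 2.802
Smallest n/ν is O2 → limiting reagent.
n(CO2) = (2/3) × 8.406 = 5.604 mol
mass = 5.604 × 44.01 = 246.6 g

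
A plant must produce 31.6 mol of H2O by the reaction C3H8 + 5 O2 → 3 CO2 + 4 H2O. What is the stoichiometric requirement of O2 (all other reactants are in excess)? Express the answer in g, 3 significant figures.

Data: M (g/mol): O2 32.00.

1260 g

n(H2O) = 31.60 mol
n(O2) = (5/4) × 31.60 = 39.50 mol
mass = 39.50 × 32.00 = 1264 g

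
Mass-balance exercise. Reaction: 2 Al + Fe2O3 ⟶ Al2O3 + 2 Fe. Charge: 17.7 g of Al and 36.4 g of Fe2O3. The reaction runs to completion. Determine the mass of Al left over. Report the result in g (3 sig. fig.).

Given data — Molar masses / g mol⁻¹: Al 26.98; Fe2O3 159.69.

n(Al) = 17.70 / 26.98 = 0.6560 mol
n(Fe2O3) = 36.40 / 159.69 = 0.2279 mol
n/ν for Al = 0.6560/2 = 0.3280
n/ν for Fe2O3 = 0.2279/1 = 0.2279
Smallest n/ν is Fe2O3 → limiting reagent.
Al consumed = (2/1) × 0.2279 = 0.4558 mol
Al remaining = 0.6560 − 0.4558 = 0.2002 mol
mass = 0.2002 × 26.98 = 5.401 g

5.40 g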